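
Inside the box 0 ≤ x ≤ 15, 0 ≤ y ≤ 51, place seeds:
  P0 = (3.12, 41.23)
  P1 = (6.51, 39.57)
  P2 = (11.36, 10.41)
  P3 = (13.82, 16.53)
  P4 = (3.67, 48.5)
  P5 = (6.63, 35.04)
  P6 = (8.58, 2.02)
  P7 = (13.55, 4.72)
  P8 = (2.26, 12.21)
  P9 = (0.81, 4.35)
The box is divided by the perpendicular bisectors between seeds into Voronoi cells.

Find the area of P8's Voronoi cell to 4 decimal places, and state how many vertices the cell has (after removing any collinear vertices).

1. box [0,15]×[0,51]: [(0, 0) (15, 0) (15, 51) (0, 51)]
2. ⊥bis P8·P0 via (2.69,26.72): [(0, 26.7997) (0, 0) (15, 0) (15, 26.3552)]  |A|=398.6619
3. ⊥bis P8·P1 via (4.385,25.89): [(0, 26.5711) (0, 0) (15, 0) (15, 24.2411)]  |A|=381.0919
4. ⊥bis P8·P2 via (6.81,11.31): [(9.5357, 25.0899) (0, 26.5711) (0, 0) (4.5729, 0)]  |A|=184.0535
5. ⊥bis P8·P3 via (8.04,14.37): [(7.6315, 15.4631) (3.6949, 25.9972) (0, 26.5711) (0, 0) (4.5729, 0)]  |A|=155.0756
6. ⊥bis P8·P4 via (2.965,30.355): [(7.6315, 15.4631) (3.6949, 25.9972) (0, 26.5711) (0, 0) (4.5729, 0)]  |A|=155.0756
7. ⊥bis P8·P5 via (4.445,23.625): [(7.6315, 15.4631) (4.5919, 23.5969) (0, 24.4758) (0, 0) (4.5729, 0)]  |A|=146.0878
8. ⊥bis P8·P6 via (5.42,7.115): [(6.0586, 7.511) (7.6315, 15.4631) (4.5919, 23.5969) (0, 24.4758) (0, 3.7534)]  |A|=117.5442
9. ⊥bis P8·P7 via (7.905,8.465): [(6.0586, 7.511) (7.6315, 15.4631) (4.5919, 23.5969) (0, 24.4758) (0, 3.7534)]  |A|=117.5442
10. ⊥bis P8·P9 via (1.535,8.28): [(5.9771, 7.4605) (6.0586, 7.511) (7.6315, 15.4631) (4.5919, 23.5969) (0, 24.4758) (0, 8.5632)]  |A|=103.17
11. canonical 6-gon: [(5.9771, 7.4605) (6.0586, 7.511) (7.6315, 15.4631) (4.5919, 23.5969) (0, 24.4758) (0, 8.5632)]
12. shoelace: 103.17

Area of P8's cell: 103.1700 (6 vertices)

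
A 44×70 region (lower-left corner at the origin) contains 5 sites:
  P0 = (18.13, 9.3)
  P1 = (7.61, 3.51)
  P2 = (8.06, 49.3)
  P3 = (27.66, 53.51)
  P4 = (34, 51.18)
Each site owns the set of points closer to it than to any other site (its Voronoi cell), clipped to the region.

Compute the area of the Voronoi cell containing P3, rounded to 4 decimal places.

Area of P3's cell: 471.4002

1. box [0,44]×[0,70]: [(0, 0) (44, 0) (44, 70) (0, 70)]
2. ⊥bis P3·P0 via (22.895,31.405): [(0, 36.3403) (44, 26.8556) (44, 70) (0, 70)]  |A|=1689.6912
3. ⊥bis P3·P1 via (17.635,28.51): [(0, 36.3403) (44, 26.8556) (44, 70) (0, 70)]  |A|=1689.6912
4. ⊥bis P3·P2 via (17.86,51.405): [(22.12, 31.5721) (44, 26.8556) (44, 70) (13.8659, 70)]  |A|=1050.9958
5. ⊥bis P3·P4 via (30.83,52.345): [(22.12, 31.5721) (23.1168, 31.3572) (37.3184, 70) (13.8659, 70)]  |A|=471.4002
6. canonical 4-gon: [(22.12, 31.5721) (23.1168, 31.3572) (37.3184, 70) (13.8659, 70)]
7. shoelace: 471.4002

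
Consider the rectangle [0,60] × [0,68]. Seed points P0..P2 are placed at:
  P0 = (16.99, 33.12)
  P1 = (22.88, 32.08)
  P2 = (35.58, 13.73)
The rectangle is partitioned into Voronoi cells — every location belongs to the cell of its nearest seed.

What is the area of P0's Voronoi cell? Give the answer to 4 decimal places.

1. box [0,60]×[0,68]: [(0, 0) (60, 0) (60, 68) (0, 68)]
2. ⊥bis P0·P1 via (19.935,32.6): [(0, 0) (14.1788, 0) (26.1856, 68) (0, 68)]  |A|=1372.3895
3. ⊥bis P0·P2 via (26.285,23.425): [(0, 0) (1.8519, 0) (16.6908, 14.2266) (26.1856, 68) (0, 68)]  |A|=1284.7045
4. canonical 5-gon: [(0, 0) (1.8519, 0) (16.6908, 14.2266) (26.1856, 68) (0, 68)]
5. shoelace: 1284.7045

Area of P0's cell: 1284.7045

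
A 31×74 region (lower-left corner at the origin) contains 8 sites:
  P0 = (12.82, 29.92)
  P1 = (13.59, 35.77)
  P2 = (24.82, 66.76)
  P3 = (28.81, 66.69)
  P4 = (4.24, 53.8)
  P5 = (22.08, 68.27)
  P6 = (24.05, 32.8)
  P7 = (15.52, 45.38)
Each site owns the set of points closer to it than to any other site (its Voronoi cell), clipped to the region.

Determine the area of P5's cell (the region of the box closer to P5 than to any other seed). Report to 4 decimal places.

1. box [0,31]×[0,74]: [(0, 0) (31, 0) (31, 74) (0, 74)]
2. ⊥bis P5·P0 via (17.45,49.095): [(0, 53.3085) (31, 45.8232) (31, 74) (0, 74)]  |A|=757.4587
3. ⊥bis P5·P1 via (17.835,52.02): [(0, 56.6791) (31, 48.5809) (31, 74) (0, 74)]  |A|=662.4708
4. ⊥bis P5·P2 via (23.45,67.515): [(0, 56.6791) (15.2788, 52.6878) (27.0239, 74) (0, 74)]  |A|=420.2909
5. ⊥bis P5·P3 via (25.445,67.48): [(0, 56.6791) (15.2788, 52.6878) (26.94, 73.8478) (26.9757, 74) (0, 74)]  |A|=420.2872
6. ⊥bis P5·P4 via (13.16,61.035): [(17.1607, 56.1026) (26.94, 73.8478) (26.9757, 74) (2.6441, 74)]  |A|=218.1635
7. ⊥bis P5·P6 via (23.065,50.535): [(17.1607, 56.1026) (26.94, 73.8478) (26.9757, 74) (2.6441, 74)]  |A|=218.1635
8. ⊥bis P5·P7 via (18.8,56.825): [(15.9008, 57.6559) (17.7281, 57.1322) (26.94, 73.8478) (26.9757, 74) (2.6441, 74)]  |A|=217.0743
9. canonical 5-gon: [(15.9008, 57.6559) (17.7281, 57.1322) (26.94, 73.8478) (26.9757, 74) (2.6441, 74)]
10. shoelace: 217.0743

Area of P5's cell: 217.0743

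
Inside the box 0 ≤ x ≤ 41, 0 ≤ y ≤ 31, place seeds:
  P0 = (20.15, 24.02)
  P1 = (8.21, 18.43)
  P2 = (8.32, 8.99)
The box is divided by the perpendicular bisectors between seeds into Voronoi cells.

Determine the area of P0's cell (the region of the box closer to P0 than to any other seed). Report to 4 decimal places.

1. box [0,41]×[0,31]: [(0, 0) (41, 0) (41, 31) (0, 31)]
2. ⊥bis P0·P1 via (14.18,21.225): [(24.117, 0) (41, 0) (41, 31) (9.6036, 31)]  |A|=748.3308
3. ⊥bis P0·P2 via (14.235,16.505): [(17.6471, 13.8193) (35.2046, 0) (41, 0) (41, 31) (9.6036, 31)]  |A|=671.7193
4. canonical 5-gon: [(17.6471, 13.8193) (35.2046, 0) (41, 0) (41, 31) (9.6036, 31)]
5. shoelace: 671.7193

Area of P0's cell: 671.7193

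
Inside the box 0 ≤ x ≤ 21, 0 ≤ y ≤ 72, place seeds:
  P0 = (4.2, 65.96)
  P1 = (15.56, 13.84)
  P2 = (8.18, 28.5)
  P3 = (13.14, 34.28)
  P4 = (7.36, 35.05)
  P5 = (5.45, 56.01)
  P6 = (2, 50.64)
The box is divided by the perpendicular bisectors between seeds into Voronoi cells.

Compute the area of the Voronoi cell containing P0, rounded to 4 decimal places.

Area of P0's cell: 216.3433

1. box [0,21]×[0,72]: [(0, 0) (21, 0) (21, 72) (0, 72)]
2. ⊥bis P0·P1 via (9.88,39.9): [(0, 37.7466) (21, 42.3237) (21, 72) (0, 72)]  |A|=671.2622
3. ⊥bis P0·P2 via (6.19,47.23): [(0, 46.5723) (21, 48.8035) (21, 72) (0, 72)]  |A|=510.5536
4. ⊥bis P0·P3 via (8.67,50.12): [(0, 47.6734) (21, 53.5995) (21, 72) (0, 72)]  |A|=448.6352
5. ⊥bis P0·P4 via (5.78,50.505): [(0, 49.9141) (12.451, 51.187) (21, 53.5995) (21, 72) (0, 72)]  |A|=434.6854
6. ⊥bis P0·P5 via (4.825,60.985): [(0, 60.3788) (21, 63.017) (21, 72) (0, 72)]  |A|=216.3433
7. ⊥bis P0·P6 via (3.1,58.3): [(0, 60.3788) (21, 63.017) (21, 72) (0, 72)]  |A|=216.3433
8. canonical 4-gon: [(0, 60.3788) (21, 63.017) (21, 72) (0, 72)]
9. shoelace: 216.3433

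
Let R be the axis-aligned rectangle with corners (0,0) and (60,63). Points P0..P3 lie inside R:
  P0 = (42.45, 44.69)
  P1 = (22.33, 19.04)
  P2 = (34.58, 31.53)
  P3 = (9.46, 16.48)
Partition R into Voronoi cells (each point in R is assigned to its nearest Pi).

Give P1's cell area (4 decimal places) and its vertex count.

Area of P1's cell: 738.1540 (3 vertices)

1. box [0,60]×[0,63]: [(0, 0) (60, 0) (60, 63) (0, 63)]
2. ⊥bis P1·P0 via (32.39,31.865): [(0, 57.2719) (0, 0) (60, 0) (60, 10.2076)]  |A|=2024.3837
3. ⊥bis P1·P2 via (28.455,25.285): [(0, 53.1932) (0, 0) (54.2354, 0)]  |A|=1442.4774
4. ⊥bis P1·P3 via (15.895,17.76): [(10.9912, 42.4133) (19.4277, 0) (54.2354, 0)]  |A|=738.154
5. canonical 3-gon: [(10.9912, 42.4133) (19.4277, 0) (54.2354, 0)]
6. shoelace: 738.154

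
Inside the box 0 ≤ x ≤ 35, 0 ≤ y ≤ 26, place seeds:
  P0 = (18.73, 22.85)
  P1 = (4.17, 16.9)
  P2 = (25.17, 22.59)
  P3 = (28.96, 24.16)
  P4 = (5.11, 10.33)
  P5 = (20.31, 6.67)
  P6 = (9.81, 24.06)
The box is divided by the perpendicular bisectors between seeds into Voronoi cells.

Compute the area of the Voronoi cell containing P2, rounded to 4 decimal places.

Area of P2's cell: 84.5232

1. box [0,35]×[0,26]: [(0, 0) (35, 0) (35, 26) (0, 26)]
2. ⊥bis P2·P0 via (21.95,22.72): [(21.0327, 0) (35, 0) (35, 26) (22.0824, 26)]  |A|=349.503
3. ⊥bis P2·P1 via (14.67,19.745): [(21.0327, 0) (35, 0) (35, 26) (22.0824, 26)]  |A|=349.503
4. ⊥bis P2·P3 via (27.065,23.375): [(21.0327, 0) (35, 0) (35, 4.2198) (25.9776, 26) (22.0824, 26)]  |A|=251.2482
5. ⊥bis P2·P4 via (15.14,16.46): [(21.2909, 6.3957) (25.1998, 0) (35, 0) (35, 4.2198) (25.9776, 26) (22.0824, 26)]  |A|=237.9225
6. ⊥bis P2·P5 via (22.74,14.63): [(21.637, 14.9667) (31.8382, 11.8525) (25.9776, 26) (22.0824, 26)]  |A|=84.5232
7. ⊥bis P2·P6 via (17.49,23.325): [(21.637, 14.9667) (31.8382, 11.8525) (25.9776, 26) (22.0824, 26)]  |A|=84.5232
8. canonical 4-gon: [(21.637, 14.9667) (31.8382, 11.8525) (25.9776, 26) (22.0824, 26)]
9. shoelace: 84.5232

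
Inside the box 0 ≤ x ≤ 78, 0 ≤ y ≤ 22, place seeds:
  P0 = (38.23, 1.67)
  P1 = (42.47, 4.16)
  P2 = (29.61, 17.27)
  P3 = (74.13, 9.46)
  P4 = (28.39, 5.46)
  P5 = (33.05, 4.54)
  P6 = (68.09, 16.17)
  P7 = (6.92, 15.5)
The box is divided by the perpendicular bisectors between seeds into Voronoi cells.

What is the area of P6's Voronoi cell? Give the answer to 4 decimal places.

1. box [0,78]×[0,22]: [(0, 0) (78, 0) (78, 22) (0, 22)]
2. ⊥bis P6·P0 via (53.16,8.92): [(57.4915, 0) (78, 0) (78, 22) (46.8084, 22)]  |A|=568.701
3. ⊥bis P6·P1 via (55.28,10.165): [(60.0451, 0) (78, 0) (78, 22) (49.7321, 22)]  |A|=508.4514
4. ⊥bis P6·P2 via (48.85,16.72): [(60.0451, 0) (78, 0) (78, 22) (49.7321, 22)]  |A|=508.4514
5. ⊥bis P6·P3 via (71.11,12.815): [(59.1039, 2.0077) (78, 19.017) (78, 22) (49.7321, 22)]  |A|=310.7534
6. ⊥bis P6·P4 via (48.24,10.815): [(59.1039, 2.0077) (78, 19.017) (78, 22) (49.7321, 22)]  |A|=310.7534
7. ⊥bis P6·P5 via (50.57,10.355): [(59.1039, 2.0077) (78, 19.017) (78, 22) (49.7321, 22)]  |A|=310.7534
8. ⊥bis P6·P7 via (37.505,15.835): [(59.1039, 2.0077) (78, 19.017) (78, 22) (49.7321, 22)]  |A|=310.7534
9. canonical 4-gon: [(59.1039, 2.0077) (78, 19.017) (78, 22) (49.7321, 22)]
10. shoelace: 310.7534

Area of P6's cell: 310.7534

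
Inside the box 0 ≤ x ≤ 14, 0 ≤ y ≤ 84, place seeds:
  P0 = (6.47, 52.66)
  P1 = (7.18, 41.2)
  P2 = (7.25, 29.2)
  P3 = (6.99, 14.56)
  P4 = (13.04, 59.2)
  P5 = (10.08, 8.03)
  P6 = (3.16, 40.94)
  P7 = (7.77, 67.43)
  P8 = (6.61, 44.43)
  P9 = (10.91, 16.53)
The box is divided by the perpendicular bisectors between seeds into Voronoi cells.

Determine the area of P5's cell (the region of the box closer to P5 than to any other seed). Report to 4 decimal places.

1. box [0,14]×[0,84]: [(0, 0) (14, 0) (14, 84) (0, 84)]
2. ⊥bis P5·P0 via (8.275,30.345): [(0, 29.6757) (0, 0) (14, 0) (14, 30.8081)]  |A|=423.3862
3. ⊥bis P5·P1 via (8.63,24.615): [(0, 23.8605) (0, 0) (14, 0) (14, 25.0845)]  |A|=342.6149
4. ⊥bis P5·P2 via (8.665,18.615): [(0, 17.4567) (0, 0) (14, 0) (14, 19.3282)]  |A|=257.4939
5. ⊥bis P5·P3 via (8.535,11.295): [(0, 7.2562) (0, 0) (14, 0) (14, 13.881)]  |A|=147.9609
6. ⊥bis P5·P4 via (11.56,33.615): [(0, 7.2562) (0, 0) (14, 0) (14, 13.881)]  |A|=147.9609
7. ⊥bis P5·P6 via (6.62,24.485): [(0, 7.2562) (0, 0) (14, 0) (14, 13.881)]  |A|=147.9609
8. ⊥bis P5·P7 via (8.925,37.73): [(0, 7.2562) (0, 0) (14, 0) (14, 13.881)]  |A|=147.9609
9. ⊥bis P5·P8 via (8.345,26.23): [(0, 7.2562) (0, 0) (14, 0) (14, 13.881)]  |A|=147.9609
10. ⊥bis P5·P9 via (10.495,12.28): [(10.5958, 12.2702) (0, 7.2562) (0, 0) (14, 0) (14, 11.9377)]  |A|=144.6532
11. canonical 5-gon: [(10.5958, 12.2702) (0, 7.2562) (0, 0) (14, 0) (14, 11.9377)]
12. shoelace: 144.6532

Area of P5's cell: 144.6532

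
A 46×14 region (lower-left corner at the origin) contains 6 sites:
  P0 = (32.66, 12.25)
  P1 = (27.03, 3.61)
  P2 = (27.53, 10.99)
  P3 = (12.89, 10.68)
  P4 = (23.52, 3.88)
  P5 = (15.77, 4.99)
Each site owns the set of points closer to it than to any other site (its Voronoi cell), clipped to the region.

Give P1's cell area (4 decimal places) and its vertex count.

1. box [0,46]×[0,14]: [(0, 0) (46, 0) (46, 14) (0, 14)]
2. ⊥bis P1·P0 via (29.845,7.93): [(0, 0) (42.0147, 0) (20.5298, 14) (0, 14)]  |A|=437.811
3. ⊥bis P1·P2 via (27.28,7.3): [(0, 9.1482) (0, 0) (42.0147, 0) (31.2216, 7.033)]  |A|=290.5551
4. ⊥bis P1·P3 via (19.96,7.145): [(20.2748, 7.7746) (16.3875, 0) (42.0147, 0) (31.2216, 7.033)]  |A|=134.1125
5. ⊥bis P1·P4 via (25.275,3.745): [(25.5574, 7.4167) (24.9869, 0) (42.0147, 0) (31.2216, 7.033)]  |A|=80.992
6. ⊥bis P1·P5 via (21.4,4.3): [(25.5574, 7.4167) (24.9869, 0) (42.0147, 0) (31.2216, 7.033)]  |A|=80.992
7. canonical 4-gon: [(25.5574, 7.4167) (24.9869, 0) (42.0147, 0) (31.2216, 7.033)]
8. shoelace: 80.992

Area of P1's cell: 80.9920 (4 vertices)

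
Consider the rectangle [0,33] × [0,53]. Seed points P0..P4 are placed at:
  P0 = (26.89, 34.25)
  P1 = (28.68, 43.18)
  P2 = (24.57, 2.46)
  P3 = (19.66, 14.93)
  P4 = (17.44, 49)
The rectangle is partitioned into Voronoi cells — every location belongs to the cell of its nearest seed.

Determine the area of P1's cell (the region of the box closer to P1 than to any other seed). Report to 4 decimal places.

Area of P1's cell: 139.8104

1. box [0,33]×[0,53]: [(0, 0) (33, 0) (33, 53) (0, 53)]
2. ⊥bis P1·P0 via (27.785,38.715): [(0, 44.2844) (33, 37.6697) (33, 53) (0, 53)]  |A|=396.7572
3. ⊥bis P1·P2 via (26.625,22.82): [(0, 44.2844) (33, 37.6697) (33, 53) (0, 53)]  |A|=396.7572
4. ⊥bis P1·P3 via (24.17,29.055): [(0, 44.2844) (33, 37.6697) (33, 53) (0, 53)]  |A|=396.7572
5. ⊥bis P1·P4 via (23.06,46.09): [(20.0446, 40.2665) (33, 37.6697) (33, 53) (26.638, 53)]  |A|=139.8104
6. canonical 4-gon: [(20.0446, 40.2665) (33, 37.6697) (33, 53) (26.638, 53)]
7. shoelace: 139.8104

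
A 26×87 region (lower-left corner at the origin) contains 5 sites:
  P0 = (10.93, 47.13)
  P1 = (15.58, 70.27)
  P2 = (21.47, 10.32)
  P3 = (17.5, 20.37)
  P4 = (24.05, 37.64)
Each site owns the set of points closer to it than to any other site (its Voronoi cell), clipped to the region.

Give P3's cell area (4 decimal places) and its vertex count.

1. box [0,26]×[0,87]: [(0, 0) (26, 0) (26, 87) (0, 87)]
2. ⊥bis P3·P0 via (14.215,33.75): [(0, 30.26) (0, 0) (26, 0) (26, 36.6434)]  |A|=869.7442
3. ⊥bis P3·P1 via (16.54,45.32): [(0, 30.26) (0, 0) (26, 0) (26, 36.6434)]  |A|=869.7442
4. ⊥bis P3·P2 via (19.485,15.345): [(0, 30.26) (0, 7.6479) (26, 17.9186) (26, 36.6434)]  |A|=537.3793
5. ⊥bis P3·P4 via (20.775,29.005): [(10.6026, 32.8631) (0, 30.26) (0, 7.6479) (26, 17.9186) (26, 27.0233)]  |A|=463.317
6. canonical 5-gon: [(10.6026, 32.8631) (0, 30.26) (0, 7.6479) (26, 17.9186) (26, 27.0233)]
7. shoelace: 463.317

Area of P3's cell: 463.3170 (5 vertices)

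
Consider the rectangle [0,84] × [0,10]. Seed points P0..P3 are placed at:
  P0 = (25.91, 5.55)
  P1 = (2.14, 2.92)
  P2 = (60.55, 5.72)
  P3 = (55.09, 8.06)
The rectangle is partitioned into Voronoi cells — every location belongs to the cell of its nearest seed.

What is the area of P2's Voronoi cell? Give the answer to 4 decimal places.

Area of P2's cell: 269.9000

1. box [0,84]×[0,10]: [(0, 0) (84, 0) (84, 10) (0, 10)]
2. ⊥bis P2·P0 via (43.23,5.635): [(43.2577, 0) (84, 0) (84, 10) (43.2086, 10)]  |A|=407.6688
3. ⊥bis P2·P1 via (31.345,4.32): [(43.2577, 0) (84, 0) (84, 10) (43.2086, 10)]  |A|=407.6688
4. ⊥bis P2·P3 via (57.82,6.89): [(54.8671, 0) (84, 0) (84, 10) (59.1529, 10)]  |A|=269.9
5. canonical 4-gon: [(54.8671, 0) (84, 0) (84, 10) (59.1529, 10)]
6. shoelace: 269.9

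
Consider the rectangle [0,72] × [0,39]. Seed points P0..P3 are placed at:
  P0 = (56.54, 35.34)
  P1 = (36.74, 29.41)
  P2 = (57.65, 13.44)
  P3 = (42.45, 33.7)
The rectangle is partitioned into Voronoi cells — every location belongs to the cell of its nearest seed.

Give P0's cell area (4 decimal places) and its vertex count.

1. box [0,72]×[0,39]: [(0, 0) (72, 0) (72, 39) (0, 39)]
2. ⊥bis P0·P1 via (46.64,32.375): [(56.3361, 0) (72, 0) (72, 39) (44.6558, 39)]  |A|=838.6561
3. ⊥bis P0·P2 via (57.095,24.39): [(49.152, 23.9874) (72, 25.1455) (72, 39) (44.6558, 39)]  |A|=363.5273
4. ⊥bis P0·P3 via (49.495,34.52): [(50.7117, 24.0665) (72, 25.1455) (72, 39) (48.9736, 39)]  |A|=319.4027
5. canonical 4-gon: [(50.7117, 24.0665) (72, 25.1455) (72, 39) (48.9736, 39)]
6. shoelace: 319.4027

Area of P0's cell: 319.4027 (4 vertices)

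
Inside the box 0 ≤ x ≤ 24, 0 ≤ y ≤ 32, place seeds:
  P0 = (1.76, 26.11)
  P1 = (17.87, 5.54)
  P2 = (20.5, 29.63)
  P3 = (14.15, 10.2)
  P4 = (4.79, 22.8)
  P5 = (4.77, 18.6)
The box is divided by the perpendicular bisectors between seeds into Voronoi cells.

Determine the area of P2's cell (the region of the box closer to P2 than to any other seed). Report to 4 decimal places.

Area of P2's cell: 142.3335

1. box [0,24]×[0,32]: [(0, 0) (24, 0) (24, 32) (0, 32)]
2. ⊥bis P2·P0 via (11.13,27.87): [(16.3649, 0) (24, 0) (24, 32) (10.3542, 32)]  |A|=340.4933
3. ⊥bis P2·P1 via (19.185,17.585): [(12.9337, 18.2675) (24, 17.0593) (24, 32) (10.3542, 32)]  |A|=176.3644
4. ⊥bis P2·P3 via (17.325,19.915): [(12.3168, 21.5518) (24, 17.7335) (24, 32) (10.3542, 32)]  |A|=154.6263
5. ⊥bis P2·P4 via (12.645,26.215): [(10.5249, 31.0916) (15.0625, 20.6544) (24, 17.7335) (24, 32) (10.3542, 32)]  |A|=142.3335
6. ⊥bis P2·P5 via (12.635,24.115): [(10.5249, 31.0916) (15.0625, 20.6544) (24, 17.7335) (24, 32) (10.3542, 32)]  |A|=142.3335
7. canonical 5-gon: [(10.5249, 31.0916) (15.0625, 20.6544) (24, 17.7335) (24, 32) (10.3542, 32)]
8. shoelace: 142.3335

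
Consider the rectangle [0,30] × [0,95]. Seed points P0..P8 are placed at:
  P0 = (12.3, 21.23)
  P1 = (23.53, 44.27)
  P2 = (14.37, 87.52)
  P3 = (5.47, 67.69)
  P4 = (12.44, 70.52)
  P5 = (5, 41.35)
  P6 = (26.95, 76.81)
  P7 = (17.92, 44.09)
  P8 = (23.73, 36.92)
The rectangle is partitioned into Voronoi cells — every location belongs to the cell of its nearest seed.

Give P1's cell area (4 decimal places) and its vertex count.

1. box [0,30]×[0,95]: [(0, 0) (30, 0) (30, 95) (0, 95)]
2. ⊥bis P1·P0 via (17.915,32.75): [(0, 41.482) (30, 26.8596) (30, 95) (0, 95)]  |A|=1824.8757
3. ⊥bis P1·P2 via (18.95,65.895): [(0, 61.8815) (0, 41.482) (30, 26.8596) (30, 68.2353)]  |A|=926.6284
4. ⊥bis P1·P3 via (14.5,55.98): [(0, 44.7985) (0, 41.482) (30, 26.8596) (30, 67.9326)]  |A|=665.8428
5. ⊥bis P1·P4 via (17.985,57.395): [(14.3356, 55.8532) (0, 44.7985) (0, 41.482) (30, 26.8596) (30, 62.4711)]  |A|=623.0667
6. ⊥bis P1·P5 via (14.265,42.81): [(14.3356, 55.8532) (12.44, 54.3914) (15.6785, 33.8401) (30, 26.8596) (30, 62.4711)]  |A|=453.7052
7. ⊥bis P1·P6 via (25.24,60.54): [(25.3915, 60.5241) (14.3356, 55.8532) (12.44, 54.3914) (15.6785, 33.8401) (30, 26.8596) (30, 60.0397)]  |A|=448.1028
8. ⊥bis P1·P7 via (20.725,44.18): [(25.3915, 60.5241) (20.27, 58.3604) (21.1422, 31.177) (30, 26.8596) (30, 60.0397)]  |A|=286.1564
9. ⊥bis P1·P8 via (23.63,40.595): [(25.3915, 60.5241) (20.27, 58.3604) (20.8425, 40.5191) (30, 40.7683) (30, 60.0397)]  |A|=181.7433
10. canonical 5-gon: [(25.3915, 60.5241) (20.27, 58.3604) (20.8425, 40.5191) (30, 40.7683) (30, 60.0397)]
11. shoelace: 181.7433

Area of P1's cell: 181.7433 (5 vertices)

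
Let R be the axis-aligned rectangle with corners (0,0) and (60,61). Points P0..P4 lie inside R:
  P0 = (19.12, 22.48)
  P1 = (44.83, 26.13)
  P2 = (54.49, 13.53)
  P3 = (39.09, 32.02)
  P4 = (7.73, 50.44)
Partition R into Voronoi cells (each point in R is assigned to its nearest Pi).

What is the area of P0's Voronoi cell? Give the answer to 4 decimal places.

Area of P0's cell: 1123.6921

1. box [0,60]×[0,61]: [(0, 0) (60, 0) (60, 61) (0, 61)]
2. ⊥bis P0·P1 via (31.975,24.305): [(0, 0) (35.4255, 0) (26.7655, 61) (0, 61)]  |A|=1896.826
3. ⊥bis P0·P2 via (36.805,18.005): [(0, 0) (32.249, 0) (34.2839, 8.0416) (26.7655, 61) (0, 61)]  |A|=1884.0538
4. ⊥bis P0·P3 via (29.105,27.25): [(0, 0) (32.249, 0) (34.2839, 8.0416) (32.5937, 19.9472) (12.9821, 61) (0, 61)]  |A|=1601.1299
5. ⊥bis P0·P4 via (13.425,36.46): [(0, 30.9911) (0, 0) (32.249, 0) (34.2839, 8.0416) (32.5937, 19.9472) (22.8676, 40.3066)]  |A|=1123.6921
6. canonical 6-gon: [(0, 30.9911) (0, 0) (32.249, 0) (34.2839, 8.0416) (32.5937, 19.9472) (22.8676, 40.3066)]
7. shoelace: 1123.6921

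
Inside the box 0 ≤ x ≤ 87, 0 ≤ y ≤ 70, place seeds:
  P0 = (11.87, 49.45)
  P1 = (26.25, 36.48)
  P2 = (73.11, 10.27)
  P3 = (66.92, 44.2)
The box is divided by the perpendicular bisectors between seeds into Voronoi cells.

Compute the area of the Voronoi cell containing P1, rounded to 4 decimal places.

1. box [0,87]×[0,70]: [(0, 0) (87, 0) (87, 70) (0, 70)]
2. ⊥bis P1·P0 via (19.06,42.965): [(0, 21.8329) (0, 0) (87, 0) (87, 70) (43.4441, 70)]  |A|=5043.7118
3. ⊥bis P1·P2 via (49.68,23.375): [(0, 21.8329) (0, 0) (36.6058, 0) (75.7586, 70) (43.4441, 70)]  |A|=2886.463
4. ⊥bis P1·P3 via (46.585,40.34): [(41.3877, 67.72) (0, 21.8329) (0, 0) (36.6058, 0) (49.7736, 23.5423)]  |A|=2080.8517
5. canonical 5-gon: [(41.3877, 67.72) (0, 21.8329) (0, 0) (36.6058, 0) (49.7736, 23.5423)]
6. shoelace: 2080.8517

Area of P1's cell: 2080.8517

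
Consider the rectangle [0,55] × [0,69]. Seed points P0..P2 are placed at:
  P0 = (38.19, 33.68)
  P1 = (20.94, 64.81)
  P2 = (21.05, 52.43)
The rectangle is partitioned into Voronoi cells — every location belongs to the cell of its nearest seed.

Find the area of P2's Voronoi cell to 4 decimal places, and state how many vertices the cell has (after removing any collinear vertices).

Area of P2's cell: 995.5471 (3 vertices)

1. box [0,55]×[0,69]: [(0, 0) (55, 0) (55, 69) (0, 69)]
2. ⊥bis P2·P0 via (29.62,43.055): [(0, 15.9784) (55, 66.2557) (55, 69) (0, 69)]  |A|=1533.5629
3. ⊥bis P2·P1 via (20.995,58.62): [(0, 58.4335) (0, 15.9784) (46.8988, 58.8502)]  |A|=995.5471
4. canonical 3-gon: [(0, 58.4335) (0, 15.9784) (46.8988, 58.8502)]
5. shoelace: 995.5471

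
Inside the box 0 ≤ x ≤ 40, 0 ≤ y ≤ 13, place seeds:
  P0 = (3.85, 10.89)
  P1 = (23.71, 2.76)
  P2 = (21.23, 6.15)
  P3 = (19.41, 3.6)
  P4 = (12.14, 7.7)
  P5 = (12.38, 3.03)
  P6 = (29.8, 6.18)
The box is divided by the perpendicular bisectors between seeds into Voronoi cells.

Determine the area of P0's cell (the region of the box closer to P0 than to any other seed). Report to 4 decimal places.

Area of P0's cell: 83.0774

1. box [0,40]×[0,13]: [(0, 0) (40, 0) (40, 13) (0, 13)]
2. ⊥bis P0·P1 via (13.78,6.825): [(0, 0) (10.9861, 0) (16.3078, 13) (0, 13)]  |A|=177.4104
3. ⊥bis P0·P2 via (12.54,8.52): [(0, 0) (10.2164, 0) (13.7618, 13) (0, 13)]  |A|=155.8582
4. ⊥bis P0·P3 via (11.63,7.245): [(0, 0) (8.2357, 0) (12.9755, 10.1169) (13.7618, 13) (0, 13)]  |A|=145.8388
5. ⊥bis P0·P4 via (7.995,9.295): [(0, 0) (4.4183, 0) (9.4207, 13) (0, 13)]  |A|=89.9533
6. ⊥bis P0·P5 via (8.115,6.96): [(0, 0) (1.7017, 0) (6.3662, 5.0621) (9.4207, 13) (0, 13)]  |A|=83.0774
7. ⊥bis P0·P6 via (16.825,8.535): [(0, 0) (1.7017, 0) (6.3662, 5.0621) (9.4207, 13) (0, 13)]  |A|=83.0774
8. canonical 5-gon: [(0, 0) (1.7017, 0) (6.3662, 5.0621) (9.4207, 13) (0, 13)]
9. shoelace: 83.0774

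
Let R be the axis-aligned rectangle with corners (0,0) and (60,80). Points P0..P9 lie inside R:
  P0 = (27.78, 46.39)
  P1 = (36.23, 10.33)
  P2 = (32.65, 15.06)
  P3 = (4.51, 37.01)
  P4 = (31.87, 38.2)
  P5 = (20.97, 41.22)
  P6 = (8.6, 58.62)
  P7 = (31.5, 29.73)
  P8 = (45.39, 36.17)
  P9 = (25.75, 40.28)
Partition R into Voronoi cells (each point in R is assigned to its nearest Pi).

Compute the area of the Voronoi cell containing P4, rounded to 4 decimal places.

Area of P4's cell: 111.2956

1. box [0,60]×[0,80]: [(0, 0) (60, 0) (60, 80) (0, 80)]
2. ⊥bis P4·P0 via (29.825,42.295): [(0, 27.4007) (0, 0) (60, 0) (60, 57.3641)]  |A|=2542.9436
3. ⊥bis P4·P1 via (34.05,24.265): [(0, 27.4007) (0, 18.9382) (60, 28.3246) (60, 57.3641)]  |A|=1125.0587
4. ⊥bis P4·P2 via (32.26,26.63): [(0, 27.4007) (0, 25.5426) (53.8111, 27.3564) (60, 28.3246) (60, 57.3641)]  |A|=947.3639
5. ⊥bis P4·P3 via (18.19,37.605): [(18.2377, 36.5084) (18.6872, 26.1725) (53.8111, 27.3564) (60, 28.3246) (60, 57.3641)]  |A|=833.7033
6. ⊥bis P4·P5 via (26.42,39.71): [(26.7044, 40.7366) (22.7068, 26.308) (53.8111, 27.3564) (60, 28.3246) (60, 57.3641)]  |A|=760.2697
7. ⊥bis P4·P6 via (20.235,48.41): [(26.7044, 40.7366) (22.7068, 26.308) (53.8111, 27.3564) (60, 28.3246) (60, 57.3641)]  |A|=760.2697
8. ⊥bis P4·P7 via (31.685,33.965): [(26.7044, 40.7366) (24.9103, 34.2609) (60, 32.7281) (60, 57.3641)]  |A|=525.1244
9. ⊥bis P4·P8 via (38.63,37.185): [(40.1732, 47.4628) (26.7044, 40.7366) (24.9103, 34.2609) (38.1044, 33.6846)]  |A|=129.0677
10. ⊥bis P4·P9 via (28.81,39.24): [(40.1732, 47.4628) (29.8531, 42.309) (27.0855, 34.1659) (38.1044, 33.6846)]  |A|=111.2956
11. canonical 4-gon: [(40.1732, 47.4628) (29.8531, 42.309) (27.0855, 34.1659) (38.1044, 33.6846)]
12. shoelace: 111.2956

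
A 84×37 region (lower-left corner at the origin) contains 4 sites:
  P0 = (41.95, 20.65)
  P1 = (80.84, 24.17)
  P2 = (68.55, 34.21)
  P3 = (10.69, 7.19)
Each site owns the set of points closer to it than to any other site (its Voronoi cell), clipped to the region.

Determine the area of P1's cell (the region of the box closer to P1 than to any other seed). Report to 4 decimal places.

Area of P1's cell: 580.2811

1. box [0,84]×[0,37]: [(0, 0) (84, 0) (84, 37) (0, 37)]
2. ⊥bis P1·P0 via (61.395,22.41): [(63.4234, 0) (84, 0) (84, 37) (60.0744, 37)]  |A|=823.2907
3. ⊥bis P1·P2 via (74.695,29.19): [(62.1691, 13.8571) (63.4234, 0) (84, 0) (84, 37) (81.0752, 37)]  |A|=580.2811
4. ⊥bis P1·P3 via (45.765,15.68): [(62.1691, 13.8571) (63.4234, 0) (84, 0) (84, 37) (81.0752, 37)]  |A|=580.2811
5. canonical 5-gon: [(62.1691, 13.8571) (63.4234, 0) (84, 0) (84, 37) (81.0752, 37)]
6. shoelace: 580.2811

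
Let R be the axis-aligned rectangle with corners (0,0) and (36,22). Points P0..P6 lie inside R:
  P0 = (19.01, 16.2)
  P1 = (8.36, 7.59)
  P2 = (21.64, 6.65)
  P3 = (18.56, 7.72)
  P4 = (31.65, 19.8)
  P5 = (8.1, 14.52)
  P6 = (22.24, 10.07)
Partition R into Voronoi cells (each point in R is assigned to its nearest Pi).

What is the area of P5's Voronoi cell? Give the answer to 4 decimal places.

Area of P5's cell: 146.6325

1. box [0,36]×[0,22]: [(0, 0) (36, 0) (36, 22) (0, 22)]
2. ⊥bis P5·P0 via (13.555,15.36): [(0, 0) (15.9202, 0) (12.5325, 22) (0, 22)]  |A|=312.9804
3. ⊥bis P5·P1 via (8.23,11.055): [(0, 10.7462) (14.1835, 11.2784) (12.5325, 22) (0, 22)]  |A|=146.9936
4. ⊥bis P5·P2 via (14.87,10.585): [(0, 10.7462) (14.1835, 11.2784) (12.5325, 22) (0, 22)]  |A|=146.9936
5. ⊥bis P5·P3 via (13.33,11.12): [(0, 10.7462) (13.4142, 11.2495) (14.0398, 12.2118) (12.5325, 22) (0, 22)]  |A|=146.6325
6. ⊥bis P5·P4 via (19.875,17.16): [(0, 10.7462) (13.4142, 11.2495) (14.0398, 12.2118) (12.5325, 22) (0, 22)]  |A|=146.6325
7. ⊥bis P5·P6 via (15.17,12.295): [(0, 10.7462) (13.4142, 11.2495) (14.0398, 12.2118) (12.5325, 22) (0, 22)]  |A|=146.6325
8. canonical 5-gon: [(0, 10.7462) (13.4142, 11.2495) (14.0398, 12.2118) (12.5325, 22) (0, 22)]
9. shoelace: 146.6325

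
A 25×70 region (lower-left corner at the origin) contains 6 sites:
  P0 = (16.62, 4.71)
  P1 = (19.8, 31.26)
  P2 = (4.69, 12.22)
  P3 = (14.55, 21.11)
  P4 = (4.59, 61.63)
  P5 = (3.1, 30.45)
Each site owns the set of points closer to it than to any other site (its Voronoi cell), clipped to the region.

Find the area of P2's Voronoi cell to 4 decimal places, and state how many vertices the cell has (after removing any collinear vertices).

Area of P2's cell: 198.1599 (5 vertices)

1. box [0,25]×[0,70]: [(0, 0) (25, 0) (25, 70) (0, 70)]
2. ⊥bis P2·P0 via (10.655,8.465): [(0, 0) (5.3262, 0) (25, 31.2527) (25, 70) (0, 70)]  |A|=1442.5706
3. ⊥bis P2·P1 via (12.245,21.74): [(0, 31.4575) (0, 0) (5.3262, 0) (16.7574, 18.159)]  |A|=311.933
4. ⊥bis P2·P3 via (9.62,16.665): [(0, 27.3347) (0, 0) (5.3262, 0) (13.2691, 12.6177)]  |A|=214.9561
5. ⊥bis P2·P4 via (4.64,36.925): [(0, 27.3347) (0, 0) (5.3262, 0) (13.2691, 12.6177)]  |A|=214.9561
6. ⊥bis P2·P5 via (3.895,21.335): [(5.299, 21.4575) (0, 20.9953) (0, 0) (5.3262, 0) (13.2691, 12.6177)]  |A|=198.1599
7. canonical 5-gon: [(5.299, 21.4575) (0, 20.9953) (0, 0) (5.3262, 0) (13.2691, 12.6177)]
8. shoelace: 198.1599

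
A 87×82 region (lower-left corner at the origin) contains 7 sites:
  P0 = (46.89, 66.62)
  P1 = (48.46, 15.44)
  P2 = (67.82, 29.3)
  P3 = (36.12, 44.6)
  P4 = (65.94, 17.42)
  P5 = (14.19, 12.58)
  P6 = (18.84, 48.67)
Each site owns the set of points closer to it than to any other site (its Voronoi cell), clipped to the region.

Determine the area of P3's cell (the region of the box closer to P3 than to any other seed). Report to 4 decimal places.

Area of P3's cell: 715.8454

1. box [0,87]×[0,82]: [(0, 0) (87, 0) (87, 82) (0, 82)]
2. ⊥bis P3·P0 via (41.505,55.61): [(0, 75.9101) (0, 0) (87, 0) (87, 33.3584)]  |A|=4753.1792
3. ⊥bis P3·P1 via (42.29,30.02): [(69.9196, 41.7124) (0, 75.9101) (0, 12.1236)]  |A|=2229.965
4. ⊥bis P3·P2 via (51.97,36.95): [(50.2513, 33.3891) (57.2576, 47.9054) (0, 75.9101) (0, 12.1236)]  |A|=2116.3672
5. ⊥bis P3·P4 via (51.03,31.01): [(50.2513, 33.3891) (57.2576, 47.9054) (0, 75.9101) (0, 12.1236)]  |A|=2116.3672
6. ⊥bis P3·P5 via (25.155,28.59): [(30.4085, 24.992) (50.2513, 33.3891) (57.2576, 47.9054) (0, 75.9101) (0, 45.8183)]  |A|=1604.0653
7. ⊥bis P3·P6 via (27.48,46.635): [(23.4972, 29.7254) (30.4085, 24.992) (50.2513, 33.3891) (57.2576, 47.9054) (30.8243, 60.8339)]  |A|=715.8454
8. canonical 5-gon: [(23.4972, 29.7254) (30.4085, 24.992) (50.2513, 33.3891) (57.2576, 47.9054) (30.8243, 60.8339)]
9. shoelace: 715.8454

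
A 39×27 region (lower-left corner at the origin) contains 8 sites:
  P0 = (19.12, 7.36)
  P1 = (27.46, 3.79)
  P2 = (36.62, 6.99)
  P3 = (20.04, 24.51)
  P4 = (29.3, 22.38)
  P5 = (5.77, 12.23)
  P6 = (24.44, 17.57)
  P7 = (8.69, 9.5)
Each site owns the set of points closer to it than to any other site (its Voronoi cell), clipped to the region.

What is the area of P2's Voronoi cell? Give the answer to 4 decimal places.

Area of P2's cell: 114.8430

1. box [0,39]×[0,27]: [(0, 0) (39, 0) (39, 27) (0, 27)]
2. ⊥bis P2·P0 via (27.87,7.175): [(27.7183, 0) (39, 0) (39, 27) (28.2892, 27)]  |A|=296.8993
3. ⊥bis P2·P1 via (32.04,5.39): [(28.0724, 16.7473) (33.923, 0) (39, 0) (39, 27) (28.2892, 27)]  |A|=244.9436
4. ⊥bis P2·P3 via (28.33,15.75): [(28.3982, 15.8146) (33.923, 0) (39, 0) (39, 25.8475)]  |A|=177.1603
5. ⊥bis P2·P4 via (32.96,14.685): [(29.3866, 12.9854) (33.923, 0) (39, 0) (39, 17.5578)]  |A|=117.3588
6. ⊥bis P2·P5 via (21.195,9.61): [(29.3866, 12.9854) (33.923, 0) (39, 0) (39, 17.5578)]  |A|=117.3588
7. ⊥bis P2·P6 via (30.53,12.28): [(32.3791, 14.4087) (29.8903, 11.5435) (33.923, 0) (39, 0) (39, 17.5578)]  |A|=114.843
8. ⊥bis P2·P7 via (22.655,8.245): [(32.3791, 14.4087) (29.8903, 11.5435) (33.923, 0) (39, 0) (39, 17.5578)]  |A|=114.843
9. canonical 5-gon: [(32.3791, 14.4087) (29.8903, 11.5435) (33.923, 0) (39, 0) (39, 17.5578)]
10. shoelace: 114.843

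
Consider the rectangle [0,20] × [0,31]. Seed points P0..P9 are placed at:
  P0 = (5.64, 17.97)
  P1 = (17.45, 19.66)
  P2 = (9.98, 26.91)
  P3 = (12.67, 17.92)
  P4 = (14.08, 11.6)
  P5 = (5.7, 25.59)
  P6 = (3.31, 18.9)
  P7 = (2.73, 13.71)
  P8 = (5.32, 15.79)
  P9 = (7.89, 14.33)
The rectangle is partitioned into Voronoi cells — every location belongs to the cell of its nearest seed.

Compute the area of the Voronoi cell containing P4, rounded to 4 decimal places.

Area of P4's cell: 168.3766

1. box [0,20]×[0,31]: [(0, 0) (20, 0) (20, 31) (0, 31)]
2. ⊥bis P4·P0 via (9.86,14.785): [(0, 1.7209) (0, 0) (20, 0) (20, 28.2201)]  |A|=299.4099
3. ⊥bis P4·P1 via (15.765,15.63): [(11.7612, 17.304) (0, 1.7209) (0, 0) (20, 0) (20, 13.8593)]  |A|=240.2521
4. ⊥bis P4·P2 via (12.03,19.255): [(11.7612, 17.304) (0, 1.7209) (0, 0) (20, 0) (20, 13.8593)]  |A|=240.2521
5. ⊥bis P4·P3 via (13.375,14.76): [(16.2902, 15.4104) (9.1256, 13.812) (0, 1.7209) (0, 0) (20, 0) (20, 13.8593)]  |A|=229.8488
6. ⊥bis P4·P5 via (9.89,18.595): [(16.2902, 15.4104) (9.1256, 13.812) (0, 1.7209) (0, 0) (20, 0) (20, 13.8593)]  |A|=229.8488
7. ⊥bis P4·P6 via (8.695,15.25): [(16.2902, 15.4104) (9.1256, 13.812) (0, 1.7209) (0, 0) (20, 0) (20, 13.8593)]  |A|=229.8488
8. ⊥bis P4·P7 via (8.405,12.655): [(16.2902, 15.4104) (9.1256, 13.812) (8.4549, 12.9233) (6.0524, 0) (20, 0) (20, 13.8593)]  |A|=183.4655
9. ⊥bis P4·P8 via (9.7,13.695): [(16.2902, 15.4104) (9.8312, 13.9694) (7.8979, 9.9274) (6.0524, 0) (20, 0) (20, 13.8593)]  |A|=181.4344
10. ⊥bis P4·P9 via (10.985,12.965): [(16.2902, 15.4104) (11.6022, 14.3645) (6.6247, 3.0784) (6.0524, 0) (20, 0) (20, 13.8593)]  |A|=168.3766
11. canonical 6-gon: [(16.2902, 15.4104) (11.6022, 14.3645) (6.6247, 3.0784) (6.0524, 0) (20, 0) (20, 13.8593)]
12. shoelace: 168.3766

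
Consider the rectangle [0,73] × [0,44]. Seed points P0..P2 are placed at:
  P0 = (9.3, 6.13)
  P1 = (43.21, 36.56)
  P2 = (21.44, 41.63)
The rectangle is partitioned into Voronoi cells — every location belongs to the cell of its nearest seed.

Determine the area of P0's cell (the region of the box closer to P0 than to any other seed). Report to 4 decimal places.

1. box [0,73]×[0,44]: [(0, 0) (73, 0) (73, 44) (0, 44)]
2. ⊥bis P0·P1 via (26.255,21.345): [(0, 0) (45.4095, 0) (5.925, 44) (0, 44)]  |A|=1129.3576
3. ⊥bis P0·P2 via (15.37,23.88): [(0, 29.1361) (0, 0) (45.4095, 0) (27.7923, 19.6319)]  |A|=850.6171
4. canonical 4-gon: [(0, 29.1361) (0, 0) (45.4095, 0) (27.7923, 19.6319)]
5. shoelace: 850.6171

Area of P0's cell: 850.6171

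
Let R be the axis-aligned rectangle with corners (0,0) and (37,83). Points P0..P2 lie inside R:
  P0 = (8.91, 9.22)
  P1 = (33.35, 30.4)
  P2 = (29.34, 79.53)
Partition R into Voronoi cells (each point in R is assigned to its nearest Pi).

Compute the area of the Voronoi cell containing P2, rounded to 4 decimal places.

Area of P2's cell: 1076.0862

1. box [0,37]×[0,83]: [(0, 0) (37, 0) (37, 83) (0, 83)]
2. ⊥bis P2·P0 via (19.125,44.375): [(0, 49.9322) (37, 39.1811) (37, 83) (0, 83)]  |A|=1422.4056
3. ⊥bis P2·P1 via (31.345,54.965): [(0, 52.4066) (37, 55.4266) (37, 83) (0, 83)]  |A|=1076.0862
4. canonical 4-gon: [(0, 52.4066) (37, 55.4266) (37, 83) (0, 83)]
5. shoelace: 1076.0862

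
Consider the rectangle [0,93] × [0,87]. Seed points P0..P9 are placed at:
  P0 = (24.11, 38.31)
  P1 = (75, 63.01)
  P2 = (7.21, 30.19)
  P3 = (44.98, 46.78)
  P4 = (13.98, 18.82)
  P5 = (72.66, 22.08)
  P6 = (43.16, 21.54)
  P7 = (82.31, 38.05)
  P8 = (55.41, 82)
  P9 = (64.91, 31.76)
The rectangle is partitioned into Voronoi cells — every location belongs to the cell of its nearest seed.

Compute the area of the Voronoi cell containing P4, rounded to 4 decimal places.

1. box [0,93]×[0,87]: [(0, 0) (93, 0) (93, 87) (0, 87)]
2. ⊥bis P4·P0 via (19.045,28.565): [(0, 38.4637) (0, 0) (74.0037, 0)]  |A|=1423.2288
3. ⊥bis P4·P1 via (44.49,40.915): [(0, 38.4637) (0, 0) (74.0037, 0)]  |A|=1423.2288
4. ⊥bis P4·P2 via (10.595,24.505): [(18.174, 29.0177) (0, 18.1965) (0, 0) (74.0037, 0)]  |A|=1239.0606
5. ⊥bis P4·P3 via (29.48,32.8): [(45.8791, 14.6179) (18.174, 29.0177) (0, 18.1965) (0, 0) (59.0635, 0)]  |A|=1129.8633
6. ⊥bis P4·P5 via (43.32,20.45): [(43.5775, 15.8141) (18.174, 29.0177) (0, 18.1965) (0, 0) (44.4561, 0)]  |A|=1005.4259
7. ⊥bis P4·P6 via (28.57,20.18): [(28.2336, 23.7892) (18.174, 29.0177) (0, 18.1965) (0, 0) (30.4511, 0)]  |A|=721.0191
8. ⊥bis P4·P7 via (48.145,28.435): [(28.2336, 23.7892) (18.174, 29.0177) (0, 18.1965) (0, 0) (30.4511, 0)]  |A|=721.0191
9. ⊥bis P4·P8 via (34.695,50.41): [(28.2336, 23.7892) (18.174, 29.0177) (0, 18.1965) (0, 0) (30.4511, 0)]  |A|=721.0191
10. ⊥bis P4·P9 via (39.445,25.29): [(28.2336, 23.7892) (18.174, 29.0177) (0, 18.1965) (0, 0) (30.4511, 0)]  |A|=721.0191
11. canonical 5-gon: [(28.2336, 23.7892) (18.174, 29.0177) (0, 18.1965) (0, 0) (30.4511, 0)]
12. shoelace: 721.0191

Area of P4's cell: 721.0191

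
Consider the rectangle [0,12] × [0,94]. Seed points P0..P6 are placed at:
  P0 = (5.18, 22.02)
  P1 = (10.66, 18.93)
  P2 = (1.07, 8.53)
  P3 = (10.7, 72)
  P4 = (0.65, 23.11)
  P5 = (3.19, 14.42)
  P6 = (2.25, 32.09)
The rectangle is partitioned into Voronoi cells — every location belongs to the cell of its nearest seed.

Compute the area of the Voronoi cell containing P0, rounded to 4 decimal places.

Area of P0's cell: 64.7226

1. box [0,12]×[0,94]: [(0, 0) (12, 0) (12, 94) (0, 94)]
2. ⊥bis P0·P1 via (7.92,20.475): [(0, 6.4292) (12, 27.7107) (12, 94) (0, 94)]  |A|=923.1606
3. ⊥bis P0·P2 via (3.125,15.275): [(0, 16.2271) (4.7148, 14.7906) (12, 27.7107) (12, 94) (0, 94)]  |A|=900.0631
4. ⊥bis P0·P3 via (7.94,47.01): [(0, 47.8869) (0, 16.2271) (4.7148, 14.7906) (12, 27.7107) (12, 46.5616)]  |A|=338.7543
5. ⊥bis P0·P4 via (2.915,22.565): [(8.7747, 46.9178) (1.295, 15.8325) (4.7148, 14.7906) (12, 27.7107) (12, 46.5616)]  |A|=178.247
6. ⊥bis P0·P5 via (4.185,18.22): [(8.7747, 46.9178) (2.0068, 18.7904) (6.3315, 17.6579) (12, 27.7107) (12, 46.5616)]  |A|=165.7031
7. ⊥bis P0·P6 via (3.715,27.055): [(4.0165, 27.1427) (2.0068, 18.7904) (6.3315, 17.6579) (12, 27.7107) (12, 29.4656)]  |A|=64.7226
8. canonical 5-gon: [(4.0165, 27.1427) (2.0068, 18.7904) (6.3315, 17.6579) (12, 27.7107) (12, 29.4656)]
9. shoelace: 64.7226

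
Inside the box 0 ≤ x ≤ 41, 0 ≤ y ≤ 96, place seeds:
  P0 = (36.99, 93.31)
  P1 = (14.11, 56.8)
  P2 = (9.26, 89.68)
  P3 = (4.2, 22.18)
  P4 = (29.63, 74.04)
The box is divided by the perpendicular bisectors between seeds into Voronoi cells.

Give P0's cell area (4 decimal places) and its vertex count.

Area of P0's cell: 212.0567 (4 vertices)

1. box [0,41]×[0,96]: [(0, 0) (41, 0) (41, 96) (0, 96)]
2. ⊥bis P0·P1 via (25.55,75.055): [(0, 91.0666) (41, 65.3728) (41, 96) (0, 96)]  |A|=728.9914
3. ⊥bis P0·P2 via (23.125,91.495): [(25.2527, 75.2413) (41, 65.3728) (41, 96) (22.5353, 96)]  |A|=432.7995
4. ⊥bis P0·P3 via (20.595,57.745): [(25.2527, 75.2413) (41, 65.3728) (41, 96) (22.5353, 96)]  |A|=432.7995
5. ⊥bis P0·P4 via (33.31,83.675): [(23.6665, 87.3582) (41, 80.7379) (41, 96) (22.5353, 96)]  |A|=212.0567
6. canonical 4-gon: [(23.6665, 87.3582) (41, 80.7379) (41, 96) (22.5353, 96)]
7. shoelace: 212.0567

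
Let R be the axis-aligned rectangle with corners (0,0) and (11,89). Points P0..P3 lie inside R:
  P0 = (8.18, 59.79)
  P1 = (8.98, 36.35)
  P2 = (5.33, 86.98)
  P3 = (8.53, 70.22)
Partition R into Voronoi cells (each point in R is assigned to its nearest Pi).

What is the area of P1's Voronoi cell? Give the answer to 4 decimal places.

Area of P1's cell: 527.6137

1. box [0,11]×[0,89]: [(0, 0) (11, 0) (11, 89) (0, 89)]
2. ⊥bis P1·P0 via (8.58,48.07): [(0, 47.7772) (0, 0) (11, 0) (11, 48.1526)]  |A|=527.6137
3. ⊥bis P1·P2 via (7.155,61.665): [(0, 47.7772) (0, 0) (11, 0) (11, 48.1526)]  |A|=527.6137
4. ⊥bis P1·P3 via (8.755,53.285): [(0, 47.7772) (0, 0) (11, 0) (11, 48.1526)]  |A|=527.6137
5. canonical 4-gon: [(0, 47.7772) (0, 0) (11, 0) (11, 48.1526)]
6. shoelace: 527.6137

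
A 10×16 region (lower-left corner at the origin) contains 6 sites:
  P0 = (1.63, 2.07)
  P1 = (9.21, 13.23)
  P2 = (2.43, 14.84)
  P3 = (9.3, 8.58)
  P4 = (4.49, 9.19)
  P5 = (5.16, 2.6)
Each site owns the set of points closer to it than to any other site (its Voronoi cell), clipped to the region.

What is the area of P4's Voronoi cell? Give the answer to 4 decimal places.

1. box [0,10]×[0,16]: [(0, 0) (10, 0) (10, 16) (0, 16)]
2. ⊥bis P4·P0 via (3.06,5.63): [(0, 6.8592) (10, 2.8423) (10, 16) (0, 16)]  |A|=111.4927
3. ⊥bis P4·P1 via (6.85,11.21): [(0, 6.8592) (10, 2.8423) (10, 7.5298) (2.7501, 16) (0, 16)]  |A|=80.7886
4. ⊥bis P4·P2 via (3.46,12.015): [(0, 10.7535) (0, 6.8592) (10, 2.8423) (10, 7.5298) (5.5186, 12.7656)]  |A|=61.8645
5. ⊥bis P4·P3 via (6.895,8.885): [(0, 10.7535) (0, 6.8592) (6.3163, 4.322) (7.146, 10.8642) (5.5186, 12.7656)]  |A|=42.5119
6. ⊥bis P4·P5 via (4.825,5.895): [(0, 10.7535) (0, 6.8592) (2.89, 5.6983) (6.5379, 6.0691) (7.146, 10.8642) (5.5186, 12.7656)]  |A|=39.3663
7. canonical 6-gon: [(0, 10.7535) (0, 6.8592) (2.89, 5.6983) (6.5379, 6.0691) (7.146, 10.8642) (5.5186, 12.7656)]
8. shoelace: 39.3663

Area of P4's cell: 39.3663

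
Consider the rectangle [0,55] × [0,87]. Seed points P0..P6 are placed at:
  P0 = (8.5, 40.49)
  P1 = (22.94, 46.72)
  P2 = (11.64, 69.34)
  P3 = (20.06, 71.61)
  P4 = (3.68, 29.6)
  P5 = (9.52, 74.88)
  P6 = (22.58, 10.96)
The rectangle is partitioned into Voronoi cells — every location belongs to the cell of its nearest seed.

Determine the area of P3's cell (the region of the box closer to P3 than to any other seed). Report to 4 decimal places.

1. box [0,55]×[0,87]: [(0, 0) (55, 0) (55, 87) (0, 87)]
2. ⊥bis P3·P0 via (14.28,56.05): [(0, 61.3545) (55, 40.9239) (55, 87) (0, 87)]  |A|=1972.3424
3. ⊥bis P3·P1 via (21.5,59.165): [(0, 61.3545) (9.6008, 57.7882) (55, 63.0413) (55, 87) (0, 87)]  |A|=1470.2882
4. ⊥bis P3·P2 via (15.85,70.475): [(18.9778, 58.8732) (55, 63.0413) (55, 87) (11.3949, 87)]  |A|=1044.7597
5. ⊥bis P3·P4 via (11.87,50.605): [(18.9778, 58.8732) (55, 63.0413) (55, 87) (11.3949, 87)]  |A|=1044.7597
6. ⊥bis P3·P5 via (14.79,73.245): [(14.9576, 73.7852) (18.9778, 58.8732) (55, 63.0413) (55, 87) (19.0574, 87)]  |A|=994.1303
7. ⊥bis P3·P6 via (21.32,41.285): [(14.9576, 73.7852) (18.9778, 58.8732) (55, 63.0413) (55, 87) (19.0574, 87)]  |A|=994.1303
8. canonical 5-gon: [(14.9576, 73.7852) (18.9778, 58.8732) (55, 63.0413) (55, 87) (19.0574, 87)]
9. shoelace: 994.1303

Area of P3's cell: 994.1303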